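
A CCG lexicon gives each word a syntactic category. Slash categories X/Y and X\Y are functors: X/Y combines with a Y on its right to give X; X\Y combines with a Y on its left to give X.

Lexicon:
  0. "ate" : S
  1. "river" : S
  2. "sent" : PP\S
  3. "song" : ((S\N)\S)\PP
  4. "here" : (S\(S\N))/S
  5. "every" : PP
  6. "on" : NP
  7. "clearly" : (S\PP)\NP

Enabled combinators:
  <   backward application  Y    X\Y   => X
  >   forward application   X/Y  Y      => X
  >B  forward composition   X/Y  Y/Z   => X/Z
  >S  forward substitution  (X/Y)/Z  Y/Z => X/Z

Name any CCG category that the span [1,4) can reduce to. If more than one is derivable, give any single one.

[0,8] S   <
  [0,4] S\N   <
    [0,1] "ate" : S
    [1,4] (S\N)\S   <
      [1,3] PP   <
        [1,2] "river" : S
        [2,3] "sent" : PP\S
      [3,4] "song" : ((S\N)\S)\PP
  [4,8] S\(S\N)   >
    [4,5] "here" : (S\(S\N))/S
    [5,8] S   <
      [5,6] "every" : PP
      [6,8] S\PP   <
        [6,7] "on" : NP
        [7,8] "clearly" : (S\PP)\NP

(S\N)\S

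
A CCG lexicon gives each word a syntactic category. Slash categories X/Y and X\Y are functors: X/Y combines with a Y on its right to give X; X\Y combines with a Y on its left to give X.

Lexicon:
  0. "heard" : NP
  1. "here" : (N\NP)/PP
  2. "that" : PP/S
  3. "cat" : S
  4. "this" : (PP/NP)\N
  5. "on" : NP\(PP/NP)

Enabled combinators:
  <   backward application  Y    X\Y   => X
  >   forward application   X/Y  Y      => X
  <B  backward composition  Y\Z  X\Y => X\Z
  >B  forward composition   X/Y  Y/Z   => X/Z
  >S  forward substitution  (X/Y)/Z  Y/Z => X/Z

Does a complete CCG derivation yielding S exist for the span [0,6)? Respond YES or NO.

NO

NP (N\NP)/PP PP/S S (PP/NP)\N NP\(PP/NP)
CKY chart[0,6] = {NP}; S ∉ chart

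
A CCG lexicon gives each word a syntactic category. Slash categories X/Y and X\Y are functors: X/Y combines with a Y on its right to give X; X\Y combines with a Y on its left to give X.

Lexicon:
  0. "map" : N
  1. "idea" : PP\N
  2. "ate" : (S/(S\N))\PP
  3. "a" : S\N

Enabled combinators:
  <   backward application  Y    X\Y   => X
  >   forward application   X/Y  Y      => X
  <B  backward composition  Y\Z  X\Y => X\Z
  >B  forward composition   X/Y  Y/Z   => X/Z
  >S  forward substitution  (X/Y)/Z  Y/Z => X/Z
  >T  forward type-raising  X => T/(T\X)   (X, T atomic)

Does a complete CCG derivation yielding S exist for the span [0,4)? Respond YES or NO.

[0,4] S   >
  [0,3] S/(S\N)   <
    [0,2] PP   <
      [0,1] "map" : N
      [1,2] "idea" : PP\N
    [2,3] "ate" : (S/(S\N))\PP
  [3,4] "a" : S\N

YES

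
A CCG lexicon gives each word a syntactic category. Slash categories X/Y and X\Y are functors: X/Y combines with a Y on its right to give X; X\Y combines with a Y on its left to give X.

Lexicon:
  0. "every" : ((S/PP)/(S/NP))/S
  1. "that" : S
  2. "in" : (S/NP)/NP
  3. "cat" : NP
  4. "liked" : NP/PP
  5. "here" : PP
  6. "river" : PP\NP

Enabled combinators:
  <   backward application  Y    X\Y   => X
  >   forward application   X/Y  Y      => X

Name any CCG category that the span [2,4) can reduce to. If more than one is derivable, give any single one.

S/NP

[0,7] S   >
  [0,4] S/PP   >
    [0,2] (S/PP)/(S/NP)   >
      [0,1] "every" : ((S/PP)/(S/NP))/S
      [1,2] "that" : S
    [2,4] S/NP   >
      [2,3] "in" : (S/NP)/NP
      [3,4] "cat" : NP
  [4,7] PP   <
    [4,6] NP   >
      [4,5] "liked" : NP/PP
      [5,6] "here" : PP
    [6,7] "river" : PP\NP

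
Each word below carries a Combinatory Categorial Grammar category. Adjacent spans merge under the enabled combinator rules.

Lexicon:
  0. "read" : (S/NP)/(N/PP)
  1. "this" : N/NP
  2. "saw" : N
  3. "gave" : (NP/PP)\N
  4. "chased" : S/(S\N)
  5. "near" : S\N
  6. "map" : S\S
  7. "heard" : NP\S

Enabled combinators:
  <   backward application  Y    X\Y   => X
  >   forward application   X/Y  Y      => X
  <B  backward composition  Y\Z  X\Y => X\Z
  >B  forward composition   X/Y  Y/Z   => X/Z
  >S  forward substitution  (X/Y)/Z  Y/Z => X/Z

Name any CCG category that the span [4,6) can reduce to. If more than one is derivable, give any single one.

S

[0,8] S   >
  [0,4] S/NP   >
    [0,1] "read" : (S/NP)/(N/PP)
    [1,4] N/PP   >B
      [1,2] "this" : N/NP
      [2,4] NP/PP   <
        [2,3] "saw" : N
        [3,4] "gave" : (NP/PP)\N
  [4,8] NP   <
    [4,6] S   >
      [4,5] "chased" : S/(S\N)
      [5,6] "near" : S\N
    [6,8] NP\S   <B
      [6,7] "map" : S\S
      [7,8] "heard" : NP\S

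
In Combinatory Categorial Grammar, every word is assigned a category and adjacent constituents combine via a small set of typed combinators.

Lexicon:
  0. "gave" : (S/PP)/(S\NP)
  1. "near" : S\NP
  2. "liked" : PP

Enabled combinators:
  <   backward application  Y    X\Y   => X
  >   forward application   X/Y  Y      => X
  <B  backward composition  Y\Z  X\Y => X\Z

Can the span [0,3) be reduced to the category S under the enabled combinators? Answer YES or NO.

YES

[0,3] S   >
  [0,2] S/PP   >
    [0,1] "gave" : (S/PP)/(S\NP)
    [1,2] "near" : S\NP
  [2,3] "liked" : PP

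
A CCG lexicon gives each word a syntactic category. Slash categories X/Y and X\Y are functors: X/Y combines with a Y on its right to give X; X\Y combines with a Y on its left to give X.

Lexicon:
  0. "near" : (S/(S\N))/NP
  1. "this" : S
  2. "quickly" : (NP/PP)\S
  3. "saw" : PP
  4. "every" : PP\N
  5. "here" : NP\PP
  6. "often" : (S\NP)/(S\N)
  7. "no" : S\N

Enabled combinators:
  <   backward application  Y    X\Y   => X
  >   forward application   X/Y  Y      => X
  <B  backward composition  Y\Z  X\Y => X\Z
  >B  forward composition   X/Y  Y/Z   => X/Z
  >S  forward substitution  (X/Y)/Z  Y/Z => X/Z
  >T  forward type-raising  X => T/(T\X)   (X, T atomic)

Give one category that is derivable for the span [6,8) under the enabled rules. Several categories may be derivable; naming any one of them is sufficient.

S\NP

[0,8] S   >
  [0,4] S/(S\N)   >
    [0,1] "near" : (S/(S\N))/NP
    [1,4] NP   >
      [1,3] NP/PP   <
        [1,2] "this" : S
        [2,3] "quickly" : (NP/PP)\S
      [3,4] "saw" : PP
  [4,8] S\N   <B
    [4,5] "every" : PP\N
    [5,8] S\PP   <B
      [5,6] "here" : NP\PP
      [6,8] S\NP   >
        [6,7] "often" : (S\NP)/(S\N)
        [7,8] "no" : S\N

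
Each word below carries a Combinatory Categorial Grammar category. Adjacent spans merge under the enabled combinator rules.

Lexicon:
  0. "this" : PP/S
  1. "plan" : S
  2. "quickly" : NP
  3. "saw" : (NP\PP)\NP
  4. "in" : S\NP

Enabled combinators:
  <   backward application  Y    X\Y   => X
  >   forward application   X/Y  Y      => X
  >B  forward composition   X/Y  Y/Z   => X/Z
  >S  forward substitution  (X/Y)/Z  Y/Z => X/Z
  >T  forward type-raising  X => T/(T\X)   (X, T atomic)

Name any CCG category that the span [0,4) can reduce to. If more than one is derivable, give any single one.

NP

[0,5] S   <
  [0,4] NP   <
    [0,2] PP   >
      [0,1] "this" : PP/S
      [1,2] "plan" : S
    [2,4] NP\PP   <
      [2,3] "quickly" : NP
      [3,4] "saw" : (NP\PP)\NP
  [4,5] "in" : S\NP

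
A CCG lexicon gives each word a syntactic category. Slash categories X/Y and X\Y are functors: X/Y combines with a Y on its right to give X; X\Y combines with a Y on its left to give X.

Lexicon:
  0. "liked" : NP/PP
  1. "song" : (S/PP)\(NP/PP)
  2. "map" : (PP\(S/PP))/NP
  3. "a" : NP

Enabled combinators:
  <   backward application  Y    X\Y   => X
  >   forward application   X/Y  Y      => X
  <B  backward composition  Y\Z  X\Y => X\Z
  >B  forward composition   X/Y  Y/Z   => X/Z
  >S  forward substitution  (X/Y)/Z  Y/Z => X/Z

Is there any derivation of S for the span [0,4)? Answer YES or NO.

NP/PP (S/PP)\(NP/PP) (PP\(S/PP))/NP NP
CKY chart[0,4] = {PP}; S ∉ chart

NO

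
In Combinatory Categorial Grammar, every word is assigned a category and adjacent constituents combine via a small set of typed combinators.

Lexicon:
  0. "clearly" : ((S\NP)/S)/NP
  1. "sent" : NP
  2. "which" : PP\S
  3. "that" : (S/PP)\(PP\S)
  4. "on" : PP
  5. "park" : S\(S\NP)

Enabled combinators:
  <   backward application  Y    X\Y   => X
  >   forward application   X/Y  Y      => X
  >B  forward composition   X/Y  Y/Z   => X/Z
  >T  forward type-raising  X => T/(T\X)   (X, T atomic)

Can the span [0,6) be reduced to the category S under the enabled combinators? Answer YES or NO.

YES

[0,6] S   <
  [0,5] S\NP   >
    [0,2] (S\NP)/S   >
      [0,1] "clearly" : ((S\NP)/S)/NP
      [1,2] "sent" : NP
    [2,5] S   >
      [2,4] S/PP   <
        [2,3] "which" : PP\S
        [3,4] "that" : (S/PP)\(PP\S)
      [4,5] "on" : PP
  [5,6] "park" : S\(S\NP)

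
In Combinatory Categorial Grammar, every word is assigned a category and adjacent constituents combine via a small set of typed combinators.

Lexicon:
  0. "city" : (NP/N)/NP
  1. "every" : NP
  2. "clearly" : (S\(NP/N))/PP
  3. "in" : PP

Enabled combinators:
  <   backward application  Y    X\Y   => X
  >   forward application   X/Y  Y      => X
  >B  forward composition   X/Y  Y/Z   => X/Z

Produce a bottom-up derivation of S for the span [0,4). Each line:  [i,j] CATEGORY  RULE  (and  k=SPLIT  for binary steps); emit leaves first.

[0,4] S   <
  [0,2] NP/N   >
    [0,1] "city" : (NP/N)/NP
    [1,2] "every" : NP
  [2,4] S\(NP/N)   >
    [2,3] "clearly" : (S\(NP/N))/PP
    [3,4] "in" : PP

[0,1] (NP/N)/NP  lex  "city"
[1,2] NP  lex  "every"
[0,2] NP/N  >  k=1
[2,3] (S\(NP/N))/PP  lex  "clearly"
[3,4] PP  lex  "in"
[2,4] S\(NP/N)  >  k=3
[0,4] S  <  k=2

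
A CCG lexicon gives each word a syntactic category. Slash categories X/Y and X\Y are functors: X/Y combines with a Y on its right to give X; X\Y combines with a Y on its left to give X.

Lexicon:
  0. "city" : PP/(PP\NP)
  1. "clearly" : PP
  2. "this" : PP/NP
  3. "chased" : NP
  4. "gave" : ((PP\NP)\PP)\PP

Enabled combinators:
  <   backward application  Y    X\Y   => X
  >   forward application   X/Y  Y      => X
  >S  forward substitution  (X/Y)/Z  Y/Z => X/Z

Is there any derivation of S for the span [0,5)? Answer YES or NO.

NO

PP/(PP\NP) PP PP/NP NP ((PP\NP)\PP)\PP
CKY chart[0,5] = {PP}; S ∉ chart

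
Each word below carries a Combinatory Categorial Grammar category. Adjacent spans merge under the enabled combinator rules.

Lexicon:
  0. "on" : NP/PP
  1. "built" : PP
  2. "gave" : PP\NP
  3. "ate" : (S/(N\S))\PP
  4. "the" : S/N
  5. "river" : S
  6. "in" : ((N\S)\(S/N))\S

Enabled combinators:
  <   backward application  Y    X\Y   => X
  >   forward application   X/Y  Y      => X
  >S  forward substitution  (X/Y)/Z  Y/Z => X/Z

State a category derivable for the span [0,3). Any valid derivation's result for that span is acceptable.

PP

[0,7] S   >
  [0,4] S/(N\S)   <
    [0,3] PP   <
      [0,2] NP   >
        [0,1] "on" : NP/PP
        [1,2] "built" : PP
      [2,3] "gave" : PP\NP
    [3,4] "ate" : (S/(N\S))\PP
  [4,7] N\S   <
    [4,5] "the" : S/N
    [5,7] (N\S)\(S/N)   <
      [5,6] "river" : S
      [6,7] "in" : ((N\S)\(S/N))\S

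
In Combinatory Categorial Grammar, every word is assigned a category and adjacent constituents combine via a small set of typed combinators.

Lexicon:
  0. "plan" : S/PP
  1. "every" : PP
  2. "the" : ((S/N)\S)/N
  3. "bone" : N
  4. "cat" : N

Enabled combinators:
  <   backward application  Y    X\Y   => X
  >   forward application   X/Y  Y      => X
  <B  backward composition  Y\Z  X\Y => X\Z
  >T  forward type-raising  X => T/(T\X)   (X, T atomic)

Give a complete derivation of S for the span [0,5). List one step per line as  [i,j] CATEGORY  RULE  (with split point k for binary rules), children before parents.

[0,1] S/PP  lex  "plan"
[1,2] PP  lex  "every"
[0,2] S  >  k=1
[2,3] ((S/N)\S)/N  lex  "the"
[3,4] N  lex  "bone"
[2,4] (S/N)\S  >  k=3
[0,4] S/N  <  k=2
[4,5] N  lex  "cat"
[0,5] S  >  k=4

[0,5] S   >
  [0,4] S/N   <
    [0,2] S   >
      [0,1] "plan" : S/PP
      [1,2] "every" : PP
    [2,4] (S/N)\S   >
      [2,3] "the" : ((S/N)\S)/N
      [3,4] "bone" : N
  [4,5] "cat" : N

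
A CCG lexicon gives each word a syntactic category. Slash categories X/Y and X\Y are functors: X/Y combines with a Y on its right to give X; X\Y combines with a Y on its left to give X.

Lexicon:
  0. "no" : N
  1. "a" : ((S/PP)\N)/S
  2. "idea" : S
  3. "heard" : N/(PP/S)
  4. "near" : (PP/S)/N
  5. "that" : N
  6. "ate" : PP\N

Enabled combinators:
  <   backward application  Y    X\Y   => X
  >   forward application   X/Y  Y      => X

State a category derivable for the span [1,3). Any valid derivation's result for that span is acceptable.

(S/PP)\N

[0,7] S   >
  [0,3] S/PP   <
    [0,1] "no" : N
    [1,3] (S/PP)\N   >
      [1,2] "a" : ((S/PP)\N)/S
      [2,3] "idea" : S
  [3,7] PP   <
    [3,6] N   >
      [3,4] "heard" : N/(PP/S)
      [4,6] PP/S   >
        [4,5] "near" : (PP/S)/N
        [5,6] "that" : N
    [6,7] "ate" : PP\N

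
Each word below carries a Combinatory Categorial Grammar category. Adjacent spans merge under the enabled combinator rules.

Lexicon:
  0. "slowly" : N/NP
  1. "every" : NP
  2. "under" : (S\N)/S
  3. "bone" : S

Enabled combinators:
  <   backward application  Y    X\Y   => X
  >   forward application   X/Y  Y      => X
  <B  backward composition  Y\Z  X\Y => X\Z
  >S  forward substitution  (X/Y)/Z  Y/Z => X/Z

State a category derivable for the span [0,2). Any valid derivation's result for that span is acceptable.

[0,4] S   <
  [0,2] N   >
    [0,1] "slowly" : N/NP
    [1,2] "every" : NP
  [2,4] S\N   >
    [2,3] "under" : (S\N)/S
    [3,4] "bone" : S

N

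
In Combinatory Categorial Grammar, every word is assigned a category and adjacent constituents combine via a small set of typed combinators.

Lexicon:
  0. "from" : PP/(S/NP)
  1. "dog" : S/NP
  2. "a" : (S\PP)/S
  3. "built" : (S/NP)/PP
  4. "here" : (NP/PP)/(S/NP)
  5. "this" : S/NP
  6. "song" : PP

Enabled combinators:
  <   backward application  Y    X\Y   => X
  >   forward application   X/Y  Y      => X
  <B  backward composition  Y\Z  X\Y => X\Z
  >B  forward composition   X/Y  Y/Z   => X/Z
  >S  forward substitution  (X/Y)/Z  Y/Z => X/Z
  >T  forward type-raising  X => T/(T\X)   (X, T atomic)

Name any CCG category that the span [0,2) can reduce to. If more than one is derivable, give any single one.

PP

[0,7] S   <
  [0,2] PP   >
    [0,1] "from" : PP/(S/NP)
    [1,2] "dog" : S/NP
  [2,7] S\PP   >
    [2,3] "a" : (S\PP)/S
    [3,7] S   >
      [3,6] S/PP   >S
        [3,4] "built" : (S/NP)/PP
        [4,6] NP/PP   >
          [4,5] "here" : (NP/PP)/(S/NP)
          [5,6] "this" : S/NP
      [6,7] "song" : PP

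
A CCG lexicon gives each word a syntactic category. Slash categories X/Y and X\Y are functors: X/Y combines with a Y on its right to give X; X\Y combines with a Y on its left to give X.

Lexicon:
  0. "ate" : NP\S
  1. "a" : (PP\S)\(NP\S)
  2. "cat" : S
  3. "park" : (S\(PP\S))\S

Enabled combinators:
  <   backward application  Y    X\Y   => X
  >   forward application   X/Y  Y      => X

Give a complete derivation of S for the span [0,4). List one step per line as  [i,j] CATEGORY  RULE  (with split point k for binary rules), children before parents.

[0,4] S   <
  [0,2] PP\S   <
    [0,1] "ate" : NP\S
    [1,2] "a" : (PP\S)\(NP\S)
  [2,4] S\(PP\S)   <
    [2,3] "cat" : S
    [3,4] "park" : (S\(PP\S))\S

[0,1] NP\S  lex  "ate"
[1,2] (PP\S)\(NP\S)  lex  "a"
[0,2] PP\S  <  k=1
[2,3] S  lex  "cat"
[3,4] (S\(PP\S))\S  lex  "park"
[2,4] S\(PP\S)  <  k=3
[0,4] S  <  k=2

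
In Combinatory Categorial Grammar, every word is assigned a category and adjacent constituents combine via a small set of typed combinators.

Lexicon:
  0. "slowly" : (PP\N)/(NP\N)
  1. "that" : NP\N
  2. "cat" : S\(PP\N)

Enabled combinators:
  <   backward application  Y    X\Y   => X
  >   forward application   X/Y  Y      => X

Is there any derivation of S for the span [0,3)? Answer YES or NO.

YES

[0,3] S   <
  [0,2] PP\N   >
    [0,1] "slowly" : (PP\N)/(NP\N)
    [1,2] "that" : NP\N
  [2,3] "cat" : S\(PP\N)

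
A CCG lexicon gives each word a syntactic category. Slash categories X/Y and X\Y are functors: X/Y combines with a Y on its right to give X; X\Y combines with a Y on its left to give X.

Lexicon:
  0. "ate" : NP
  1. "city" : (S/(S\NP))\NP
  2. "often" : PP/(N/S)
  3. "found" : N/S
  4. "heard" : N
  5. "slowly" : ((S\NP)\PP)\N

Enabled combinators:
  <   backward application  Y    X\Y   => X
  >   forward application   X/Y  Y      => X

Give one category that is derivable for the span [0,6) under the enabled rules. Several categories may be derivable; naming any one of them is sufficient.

[0,6] S   >
  [0,2] S/(S\NP)   <
    [0,1] "ate" : NP
    [1,2] "city" : (S/(S\NP))\NP
  [2,6] S\NP   <
    [2,4] PP   >
      [2,3] "often" : PP/(N/S)
      [3,4] "found" : N/S
    [4,6] (S\NP)\PP   <
      [4,5] "heard" : N
      [5,6] "slowly" : ((S\NP)\PP)\N

S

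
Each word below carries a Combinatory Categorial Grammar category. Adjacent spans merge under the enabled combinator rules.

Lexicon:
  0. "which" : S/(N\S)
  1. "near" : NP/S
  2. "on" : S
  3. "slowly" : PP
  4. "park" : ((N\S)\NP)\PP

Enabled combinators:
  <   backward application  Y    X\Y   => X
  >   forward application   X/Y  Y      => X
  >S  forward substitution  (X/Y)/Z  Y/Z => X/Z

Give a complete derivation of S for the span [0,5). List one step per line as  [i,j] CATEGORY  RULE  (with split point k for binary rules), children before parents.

[0,1] S/(N\S)  lex  "which"
[1,2] NP/S  lex  "near"
[2,3] S  lex  "on"
[1,3] NP  >  k=2
[3,4] PP  lex  "slowly"
[4,5] ((N\S)\NP)\PP  lex  "park"
[3,5] (N\S)\NP  <  k=4
[1,5] N\S  <  k=3
[0,5] S  >  k=1

[0,5] S   >
  [0,1] "which" : S/(N\S)
  [1,5] N\S   <
    [1,3] NP   >
      [1,2] "near" : NP/S
      [2,3] "on" : S
    [3,5] (N\S)\NP   <
      [3,4] "slowly" : PP
      [4,5] "park" : ((N\S)\NP)\PP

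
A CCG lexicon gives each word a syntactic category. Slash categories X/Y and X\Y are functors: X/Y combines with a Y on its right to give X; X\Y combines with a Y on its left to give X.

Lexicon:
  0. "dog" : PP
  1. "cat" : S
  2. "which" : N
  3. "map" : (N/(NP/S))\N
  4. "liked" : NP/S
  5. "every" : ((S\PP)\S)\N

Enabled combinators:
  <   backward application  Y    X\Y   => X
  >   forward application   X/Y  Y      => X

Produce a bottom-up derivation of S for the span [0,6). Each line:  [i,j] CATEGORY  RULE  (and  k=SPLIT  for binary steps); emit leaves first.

[0,1] PP  lex  "dog"
[1,2] S  lex  "cat"
[2,3] N  lex  "which"
[3,4] (N/(NP/S))\N  lex  "map"
[2,4] N/(NP/S)  <  k=3
[4,5] NP/S  lex  "liked"
[2,5] N  >  k=4
[5,6] ((S\PP)\S)\N  lex  "every"
[2,6] (S\PP)\S  <  k=5
[1,6] S\PP  <  k=2
[0,6] S  <  k=1

[0,6] S   <
  [0,1] "dog" : PP
  [1,6] S\PP   <
    [1,2] "cat" : S
    [2,6] (S\PP)\S   <
      [2,5] N   >
        [2,4] N/(NP/S)   <
          [2,3] "which" : N
          [3,4] "map" : (N/(NP/S))\N
        [4,5] "liked" : NP/S
      [5,6] "every" : ((S\PP)\S)\N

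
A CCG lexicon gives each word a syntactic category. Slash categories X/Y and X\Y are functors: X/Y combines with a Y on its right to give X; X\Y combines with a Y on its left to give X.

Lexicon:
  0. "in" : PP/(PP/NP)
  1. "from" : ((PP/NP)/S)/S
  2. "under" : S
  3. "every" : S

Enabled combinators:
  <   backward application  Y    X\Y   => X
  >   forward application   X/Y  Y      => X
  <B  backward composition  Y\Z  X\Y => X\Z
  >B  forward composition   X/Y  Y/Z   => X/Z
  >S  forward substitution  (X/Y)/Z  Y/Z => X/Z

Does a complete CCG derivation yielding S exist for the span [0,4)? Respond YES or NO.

PP/(PP/NP) ((PP/NP)/S)/S S S
CKY chart[0,4] = {PP}; S ∉ chart

NO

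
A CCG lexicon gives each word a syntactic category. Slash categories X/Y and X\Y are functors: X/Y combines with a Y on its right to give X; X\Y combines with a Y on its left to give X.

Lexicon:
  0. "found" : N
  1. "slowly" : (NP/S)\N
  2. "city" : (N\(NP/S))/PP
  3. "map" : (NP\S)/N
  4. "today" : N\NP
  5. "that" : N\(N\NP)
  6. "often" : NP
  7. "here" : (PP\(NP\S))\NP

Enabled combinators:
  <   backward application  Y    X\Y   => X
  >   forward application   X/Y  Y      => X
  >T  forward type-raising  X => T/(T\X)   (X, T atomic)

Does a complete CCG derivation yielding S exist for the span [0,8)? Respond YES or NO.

NO

N (NP/S)\N (N\(NP/S))/PP (NP\S)/N N\NP N\(N\NP) NP (PP\(NP\S))\NP
CKY chart[0,8] = {N, N/(N\N), NP/(NP\N), PP/(PP\N), S/(S\N)}; S ∉ chart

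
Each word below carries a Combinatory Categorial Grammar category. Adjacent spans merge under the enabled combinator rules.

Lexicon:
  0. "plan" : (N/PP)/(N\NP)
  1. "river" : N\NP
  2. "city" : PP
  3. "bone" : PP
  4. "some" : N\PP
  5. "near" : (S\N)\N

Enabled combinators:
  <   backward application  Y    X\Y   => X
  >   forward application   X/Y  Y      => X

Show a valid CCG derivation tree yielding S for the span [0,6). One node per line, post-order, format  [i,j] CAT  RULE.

[0,1] (N/PP)/(N\NP)  lex  "plan"
[1,2] N\NP  lex  "river"
[0,2] N/PP  >  k=1
[2,3] PP  lex  "city"
[0,3] N  >  k=2
[3,4] PP  lex  "bone"
[4,5] N\PP  lex  "some"
[3,5] N  <  k=4
[5,6] (S\N)\N  lex  "near"
[3,6] S\N  <  k=5
[0,6] S  <  k=3

[0,6] S   <
  [0,3] N   >
    [0,2] N/PP   >
      [0,1] "plan" : (N/PP)/(N\NP)
      [1,2] "river" : N\NP
    [2,3] "city" : PP
  [3,6] S\N   <
    [3,5] N   <
      [3,4] "bone" : PP
      [4,5] "some" : N\PP
    [5,6] "near" : (S\N)\N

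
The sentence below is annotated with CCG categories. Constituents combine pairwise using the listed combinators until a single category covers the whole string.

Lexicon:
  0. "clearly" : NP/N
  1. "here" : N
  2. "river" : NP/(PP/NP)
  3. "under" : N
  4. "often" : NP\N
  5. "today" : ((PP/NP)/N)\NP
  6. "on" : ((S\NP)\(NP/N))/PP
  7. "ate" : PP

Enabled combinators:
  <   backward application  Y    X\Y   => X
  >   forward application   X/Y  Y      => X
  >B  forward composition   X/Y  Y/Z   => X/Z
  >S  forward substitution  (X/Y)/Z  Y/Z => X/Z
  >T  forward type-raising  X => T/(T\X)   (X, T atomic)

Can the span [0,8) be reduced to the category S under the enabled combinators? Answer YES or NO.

[0,8] S   <
  [0,2] NP   >
    [0,1] "clearly" : NP/N
    [1,2] "here" : N
  [2,8] S\NP   <
    [2,6] NP/N   >B
      [2,3] "river" : NP/(PP/NP)
      [3,6] (PP/NP)/N   <
        [3,5] NP   <
          [3,4] "under" : N
          [4,5] "often" : NP\N
        [5,6] "today" : ((PP/NP)/N)\NP
    [6,8] (S\NP)\(NP/N)   >
      [6,7] "on" : ((S\NP)\(NP/N))/PP
      [7,8] "ate" : PP

YES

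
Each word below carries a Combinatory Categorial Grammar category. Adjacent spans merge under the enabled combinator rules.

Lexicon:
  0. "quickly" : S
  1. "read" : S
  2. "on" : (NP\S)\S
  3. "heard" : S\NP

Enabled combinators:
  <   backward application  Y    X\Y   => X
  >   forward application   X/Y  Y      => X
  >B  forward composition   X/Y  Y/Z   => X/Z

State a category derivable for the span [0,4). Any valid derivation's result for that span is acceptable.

S

[0,4] S   <
  [0,3] NP   <
    [0,1] "quickly" : S
    [1,3] NP\S   <
      [1,2] "read" : S
      [2,3] "on" : (NP\S)\S
  [3,4] "heard" : S\NP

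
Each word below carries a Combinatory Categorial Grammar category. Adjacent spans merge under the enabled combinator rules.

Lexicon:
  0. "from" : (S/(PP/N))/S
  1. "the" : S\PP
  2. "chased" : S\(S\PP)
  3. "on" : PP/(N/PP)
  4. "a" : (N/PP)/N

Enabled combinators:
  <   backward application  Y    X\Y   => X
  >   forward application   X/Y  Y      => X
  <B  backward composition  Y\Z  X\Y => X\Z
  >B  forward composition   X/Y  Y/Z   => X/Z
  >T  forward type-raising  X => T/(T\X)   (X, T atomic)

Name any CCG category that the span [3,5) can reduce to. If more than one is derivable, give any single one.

[0,5] S   >
  [0,3] S/(PP/N)   >
    [0,1] "from" : (S/(PP/N))/S
    [1,3] S   <
      [1,2] "the" : S\PP
      [2,3] "chased" : S\(S\PP)
  [3,5] PP/N   >B
    [3,4] "on" : PP/(N/PP)
    [4,5] "a" : (N/PP)/N

PP/N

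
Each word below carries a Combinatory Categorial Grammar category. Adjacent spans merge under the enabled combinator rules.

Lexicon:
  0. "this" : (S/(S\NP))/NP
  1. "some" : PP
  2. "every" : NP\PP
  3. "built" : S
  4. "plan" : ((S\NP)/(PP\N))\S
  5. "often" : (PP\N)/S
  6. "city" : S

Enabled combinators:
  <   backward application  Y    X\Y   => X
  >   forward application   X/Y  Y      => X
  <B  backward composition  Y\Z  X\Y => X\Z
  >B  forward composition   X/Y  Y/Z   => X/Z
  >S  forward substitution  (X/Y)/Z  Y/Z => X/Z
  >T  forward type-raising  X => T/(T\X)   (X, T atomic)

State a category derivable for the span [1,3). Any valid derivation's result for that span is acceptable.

[0,7] S   >
  [0,3] S/(S\NP)   >
    [0,1] "this" : (S/(S\NP))/NP
    [1,3] NP   <
      [1,2] "some" : PP
      [2,3] "every" : NP\PP
  [3,7] S\NP   >
    [3,5] (S\NP)/(PP\N)   <
      [3,4] "built" : S
      [4,5] "plan" : ((S\NP)/(PP\N))\S
    [5,7] PP\N   >
      [5,6] "often" : (PP\N)/S
      [6,7] "city" : S

NP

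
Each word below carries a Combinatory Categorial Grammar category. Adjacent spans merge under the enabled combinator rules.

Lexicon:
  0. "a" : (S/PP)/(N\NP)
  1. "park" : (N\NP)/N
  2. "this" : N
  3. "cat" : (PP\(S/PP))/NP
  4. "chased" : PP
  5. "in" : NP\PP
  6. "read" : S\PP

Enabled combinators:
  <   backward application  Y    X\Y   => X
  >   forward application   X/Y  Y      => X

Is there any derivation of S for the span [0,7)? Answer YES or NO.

YES

[0,7] S   <
  [0,6] PP   <
    [0,3] S/PP   >
      [0,1] "a" : (S/PP)/(N\NP)
      [1,3] N\NP   >
        [1,2] "park" : (N\NP)/N
        [2,3] "this" : N
    [3,6] PP\(S/PP)   >
      [3,4] "cat" : (PP\(S/PP))/NP
      [4,6] NP   <
        [4,5] "chased" : PP
        [5,6] "in" : NP\PP
  [6,7] "read" : S\PP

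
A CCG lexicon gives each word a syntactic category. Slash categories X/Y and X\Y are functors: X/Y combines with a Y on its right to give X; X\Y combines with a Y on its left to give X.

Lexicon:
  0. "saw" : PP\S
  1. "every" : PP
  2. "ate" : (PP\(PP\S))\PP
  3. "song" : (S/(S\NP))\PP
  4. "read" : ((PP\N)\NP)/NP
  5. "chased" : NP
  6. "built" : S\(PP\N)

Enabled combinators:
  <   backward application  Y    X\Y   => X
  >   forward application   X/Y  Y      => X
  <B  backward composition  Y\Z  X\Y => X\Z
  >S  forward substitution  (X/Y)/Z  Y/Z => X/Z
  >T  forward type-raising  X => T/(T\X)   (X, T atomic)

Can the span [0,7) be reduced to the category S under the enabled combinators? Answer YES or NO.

YES

[0,7] S   >
  [0,4] S/(S\NP)   <
    [0,3] PP   <
      [0,1] "saw" : PP\S
      [1,3] PP\(PP\S)   <
        [1,2] "every" : PP
        [2,3] "ate" : (PP\(PP\S))\PP
    [3,4] "song" : (S/(S\NP))\PP
  [4,7] S\NP   <B
    [4,6] (PP\N)\NP   >
      [4,5] "read" : ((PP\N)\NP)/NP
      [5,6] "chased" : NP
    [6,7] "built" : S\(PP\N)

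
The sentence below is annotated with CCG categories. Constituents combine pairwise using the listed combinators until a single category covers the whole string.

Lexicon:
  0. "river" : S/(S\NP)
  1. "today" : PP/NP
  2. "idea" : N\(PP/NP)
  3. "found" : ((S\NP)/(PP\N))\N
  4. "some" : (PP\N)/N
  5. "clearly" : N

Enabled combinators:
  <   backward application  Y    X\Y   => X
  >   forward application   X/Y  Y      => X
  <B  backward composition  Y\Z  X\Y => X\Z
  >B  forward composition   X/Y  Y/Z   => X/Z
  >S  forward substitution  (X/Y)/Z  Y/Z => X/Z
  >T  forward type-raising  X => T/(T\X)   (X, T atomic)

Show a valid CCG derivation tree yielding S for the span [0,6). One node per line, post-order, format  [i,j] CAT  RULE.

[0,1] S/(S\NP)  lex  "river"
[1,2] PP/NP  lex  "today"
[2,3] N\(PP/NP)  lex  "idea"
[1,3] N  <  k=2
[3,4] ((S\NP)/(PP\N))\N  lex  "found"
[1,4] (S\NP)/(PP\N)  <  k=3
[4,5] (PP\N)/N  lex  "some"
[5,6] N  lex  "clearly"
[4,6] PP\N  >  k=5
[1,6] S\NP  >  k=4
[0,6] S  >  k=1

[0,6] S   >
  [0,1] "river" : S/(S\NP)
  [1,6] S\NP   >
    [1,4] (S\NP)/(PP\N)   <
      [1,3] N   <
        [1,2] "today" : PP/NP
        [2,3] "idea" : N\(PP/NP)
      [3,4] "found" : ((S\NP)/(PP\N))\N
    [4,6] PP\N   >
      [4,5] "some" : (PP\N)/N
      [5,6] "clearly" : N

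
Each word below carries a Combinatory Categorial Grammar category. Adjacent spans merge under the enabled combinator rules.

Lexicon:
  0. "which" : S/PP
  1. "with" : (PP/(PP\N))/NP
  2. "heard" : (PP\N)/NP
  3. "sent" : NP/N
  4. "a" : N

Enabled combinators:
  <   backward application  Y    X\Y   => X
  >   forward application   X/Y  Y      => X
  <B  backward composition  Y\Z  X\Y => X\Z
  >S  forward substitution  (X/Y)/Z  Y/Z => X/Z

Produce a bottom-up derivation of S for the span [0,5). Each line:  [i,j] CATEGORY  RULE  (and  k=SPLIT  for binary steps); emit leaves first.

[0,5] S   >
  [0,1] "which" : S/PP
  [1,5] PP   >
    [1,3] PP/NP   >S
      [1,2] "with" : (PP/(PP\N))/NP
      [2,3] "heard" : (PP\N)/NP
    [3,5] NP   >
      [3,4] "sent" : NP/N
      [4,5] "a" : N

[0,1] S/PP  lex  "which"
[1,2] (PP/(PP\N))/NP  lex  "with"
[2,3] (PP\N)/NP  lex  "heard"
[1,3] PP/NP  >S  k=2
[3,4] NP/N  lex  "sent"
[4,5] N  lex  "a"
[3,5] NP  >  k=4
[1,5] PP  >  k=3
[0,5] S  >  k=1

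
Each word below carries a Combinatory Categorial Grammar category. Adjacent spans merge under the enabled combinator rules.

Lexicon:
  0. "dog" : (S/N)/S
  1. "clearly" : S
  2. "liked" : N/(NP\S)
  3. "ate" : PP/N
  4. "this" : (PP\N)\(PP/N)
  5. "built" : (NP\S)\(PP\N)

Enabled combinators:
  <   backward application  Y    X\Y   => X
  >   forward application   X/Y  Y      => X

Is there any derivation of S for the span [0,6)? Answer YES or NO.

[0,6] S   >
  [0,2] S/N   >
    [0,1] "dog" : (S/N)/S
    [1,2] "clearly" : S
  [2,6] N   >
    [2,3] "liked" : N/(NP\S)
    [3,6] NP\S   <
      [3,5] PP\N   <
        [3,4] "ate" : PP/N
        [4,5] "this" : (PP\N)\(PP/N)
      [5,6] "built" : (NP\S)\(PP\N)

YES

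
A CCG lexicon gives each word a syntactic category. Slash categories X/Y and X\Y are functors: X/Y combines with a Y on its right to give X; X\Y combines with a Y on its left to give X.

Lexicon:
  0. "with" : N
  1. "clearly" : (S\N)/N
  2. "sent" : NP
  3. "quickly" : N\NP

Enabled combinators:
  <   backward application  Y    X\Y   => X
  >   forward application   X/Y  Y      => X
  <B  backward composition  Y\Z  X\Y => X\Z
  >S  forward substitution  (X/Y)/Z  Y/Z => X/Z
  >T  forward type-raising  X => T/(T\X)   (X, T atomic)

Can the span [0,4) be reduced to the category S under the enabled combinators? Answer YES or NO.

YES

[0,4] S   <
  [0,1] "with" : N
  [1,4] S\N   >
    [1,2] "clearly" : (S\N)/N
    [2,4] N   <
      [2,3] "sent" : NP
      [3,4] "quickly" : N\NP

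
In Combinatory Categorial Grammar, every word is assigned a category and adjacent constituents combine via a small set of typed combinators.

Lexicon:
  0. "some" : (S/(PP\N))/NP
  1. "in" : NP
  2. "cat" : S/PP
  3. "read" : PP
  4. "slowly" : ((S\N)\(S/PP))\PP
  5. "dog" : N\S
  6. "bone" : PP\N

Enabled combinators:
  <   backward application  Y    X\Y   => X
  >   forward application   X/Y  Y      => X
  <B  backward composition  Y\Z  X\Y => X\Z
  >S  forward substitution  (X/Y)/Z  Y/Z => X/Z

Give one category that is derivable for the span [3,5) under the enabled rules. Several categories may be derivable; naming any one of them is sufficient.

(S\N)\(S/PP)

[0,7] S   >
  [0,2] S/(PP\N)   >
    [0,1] "some" : (S/(PP\N))/NP
    [1,2] "in" : NP
  [2,7] PP\N   <B
    [2,6] N\N   <B
      [2,5] S\N   <
        [2,3] "cat" : S/PP
        [3,5] (S\N)\(S/PP)   <
          [3,4] "read" : PP
          [4,5] "slowly" : ((S\N)\(S/PP))\PP
      [5,6] "dog" : N\S
    [6,7] "bone" : PP\N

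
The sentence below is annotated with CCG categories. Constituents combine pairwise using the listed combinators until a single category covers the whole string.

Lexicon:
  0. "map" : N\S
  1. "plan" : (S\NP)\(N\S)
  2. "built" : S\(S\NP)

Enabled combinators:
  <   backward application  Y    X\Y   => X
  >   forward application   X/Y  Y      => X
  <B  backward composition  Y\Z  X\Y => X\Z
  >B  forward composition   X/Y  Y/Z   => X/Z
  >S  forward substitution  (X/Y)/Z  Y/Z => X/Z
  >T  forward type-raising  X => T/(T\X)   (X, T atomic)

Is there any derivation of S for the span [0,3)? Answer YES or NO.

YES

[0,3] S   <
  [0,2] S\NP   <
    [0,1] "map" : N\S
    [1,2] "plan" : (S\NP)\(N\S)
  [2,3] "built" : S\(S\NP)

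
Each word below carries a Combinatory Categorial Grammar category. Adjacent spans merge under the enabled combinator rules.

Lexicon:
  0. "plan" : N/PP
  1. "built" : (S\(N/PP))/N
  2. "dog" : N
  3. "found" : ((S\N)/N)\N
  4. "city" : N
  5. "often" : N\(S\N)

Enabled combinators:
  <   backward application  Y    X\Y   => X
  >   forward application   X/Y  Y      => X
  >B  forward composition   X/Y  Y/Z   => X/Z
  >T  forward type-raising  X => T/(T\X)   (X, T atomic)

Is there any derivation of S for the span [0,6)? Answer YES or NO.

YES

[0,6] S   <
  [0,1] "plan" : N/PP
  [1,6] S\(N/PP)   >
    [1,2] "built" : (S\(N/PP))/N
    [2,6] N   <
      [2,5] S\N   >
        [2,4] (S\N)/N   <
          [2,3] "dog" : N
          [3,4] "found" : ((S\N)/N)\N
        [4,5] "city" : N
      [5,6] "often" : N\(S\N)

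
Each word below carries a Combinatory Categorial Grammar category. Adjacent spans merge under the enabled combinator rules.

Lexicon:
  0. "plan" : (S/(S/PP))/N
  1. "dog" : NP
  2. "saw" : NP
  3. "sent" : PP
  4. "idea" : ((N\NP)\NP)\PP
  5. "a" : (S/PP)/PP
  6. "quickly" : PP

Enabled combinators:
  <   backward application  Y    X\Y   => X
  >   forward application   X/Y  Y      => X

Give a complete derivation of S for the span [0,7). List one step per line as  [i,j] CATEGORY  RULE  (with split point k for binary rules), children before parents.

[0,1] (S/(S/PP))/N  lex  "plan"
[1,2] NP  lex  "dog"
[2,3] NP  lex  "saw"
[3,4] PP  lex  "sent"
[4,5] ((N\NP)\NP)\PP  lex  "idea"
[3,5] (N\NP)\NP  <  k=4
[2,5] N\NP  <  k=3
[1,5] N  <  k=2
[0,5] S/(S/PP)  >  k=1
[5,6] (S/PP)/PP  lex  "a"
[6,7] PP  lex  "quickly"
[5,7] S/PP  >  k=6
[0,7] S  >  k=5

[0,7] S   >
  [0,5] S/(S/PP)   >
    [0,1] "plan" : (S/(S/PP))/N
    [1,5] N   <
      [1,2] "dog" : NP
      [2,5] N\NP   <
        [2,3] "saw" : NP
        [3,5] (N\NP)\NP   <
          [3,4] "sent" : PP
          [4,5] "idea" : ((N\NP)\NP)\PP
  [5,7] S/PP   >
    [5,6] "a" : (S/PP)/PP
    [6,7] "quickly" : PP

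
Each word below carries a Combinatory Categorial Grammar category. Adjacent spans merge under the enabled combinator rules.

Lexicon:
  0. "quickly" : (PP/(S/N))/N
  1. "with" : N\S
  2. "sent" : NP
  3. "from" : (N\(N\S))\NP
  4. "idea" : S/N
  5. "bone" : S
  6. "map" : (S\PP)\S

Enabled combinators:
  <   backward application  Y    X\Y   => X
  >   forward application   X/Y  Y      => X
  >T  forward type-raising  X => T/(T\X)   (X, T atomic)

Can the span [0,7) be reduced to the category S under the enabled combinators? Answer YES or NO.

[0,7] S   <
  [0,5] PP   >
    [0,4] PP/(S/N)   >
      [0,1] "quickly" : (PP/(S/N))/N
      [1,4] N   <
        [1,2] "with" : N\S
        [2,4] N\(N\S)   <
          [2,3] "sent" : NP
          [3,4] "from" : (N\(N\S))\NP
    [4,5] "idea" : S/N
  [5,7] S\PP   <
    [5,6] "bone" : S
    [6,7] "map" : (S\PP)\S

YES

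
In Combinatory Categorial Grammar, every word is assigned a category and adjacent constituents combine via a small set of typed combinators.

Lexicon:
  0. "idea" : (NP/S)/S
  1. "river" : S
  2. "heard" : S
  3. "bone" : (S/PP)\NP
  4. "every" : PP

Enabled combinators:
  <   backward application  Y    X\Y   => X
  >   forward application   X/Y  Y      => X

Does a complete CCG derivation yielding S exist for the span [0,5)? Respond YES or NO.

YES

[0,5] S   >
  [0,4] S/PP   <
    [0,3] NP   >
      [0,2] NP/S   >
        [0,1] "idea" : (NP/S)/S
        [1,2] "river" : S
      [2,3] "heard" : S
    [3,4] "bone" : (S/PP)\NP
  [4,5] "every" : PP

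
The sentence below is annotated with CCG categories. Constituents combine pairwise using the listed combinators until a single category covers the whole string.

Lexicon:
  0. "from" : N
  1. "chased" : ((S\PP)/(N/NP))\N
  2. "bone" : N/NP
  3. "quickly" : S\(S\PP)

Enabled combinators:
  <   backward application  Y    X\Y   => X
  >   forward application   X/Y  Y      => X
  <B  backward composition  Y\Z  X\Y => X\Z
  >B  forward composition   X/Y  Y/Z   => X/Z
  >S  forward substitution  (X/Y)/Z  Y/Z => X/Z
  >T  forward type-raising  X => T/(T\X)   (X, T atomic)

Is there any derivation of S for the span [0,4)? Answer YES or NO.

[0,4] S   <
  [0,3] S\PP   >
    [0,2] (S\PP)/(N/NP)   <
      [0,1] "from" : N
      [1,2] "chased" : ((S\PP)/(N/NP))\N
    [2,3] "bone" : N/NP
  [3,4] "quickly" : S\(S\PP)

YES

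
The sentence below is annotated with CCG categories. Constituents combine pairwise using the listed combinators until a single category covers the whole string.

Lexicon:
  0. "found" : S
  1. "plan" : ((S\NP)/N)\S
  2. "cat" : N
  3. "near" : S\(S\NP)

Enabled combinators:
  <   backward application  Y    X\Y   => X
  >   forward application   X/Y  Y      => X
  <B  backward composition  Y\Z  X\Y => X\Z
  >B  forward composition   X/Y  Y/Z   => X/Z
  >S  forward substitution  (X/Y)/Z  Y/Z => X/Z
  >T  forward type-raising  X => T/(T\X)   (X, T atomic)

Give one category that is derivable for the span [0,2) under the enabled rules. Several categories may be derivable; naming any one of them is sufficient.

[0,4] S   <
  [0,3] S\NP   >
    [0,2] (S\NP)/N   <
      [0,1] "found" : S
      [1,2] "plan" : ((S\NP)/N)\S
    [2,3] "cat" : N
  [3,4] "near" : S\(S\NP)

(S\NP)/N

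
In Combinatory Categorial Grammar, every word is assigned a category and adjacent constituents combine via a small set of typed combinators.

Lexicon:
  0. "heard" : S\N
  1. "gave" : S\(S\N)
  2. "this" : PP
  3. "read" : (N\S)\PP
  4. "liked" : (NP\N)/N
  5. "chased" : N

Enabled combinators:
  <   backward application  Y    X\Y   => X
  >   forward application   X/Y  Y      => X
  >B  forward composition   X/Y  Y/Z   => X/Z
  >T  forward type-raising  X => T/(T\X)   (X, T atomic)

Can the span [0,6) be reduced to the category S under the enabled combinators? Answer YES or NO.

NO

S\N S\(S\N) PP (N\S)\PP (NP\N)/N N
CKY chart[0,6] = {N/(N\NP), NP, NP/(NP\NP), NP/(N\N), PP/(PP\NP), S/(S\NP)}; S ∉ chart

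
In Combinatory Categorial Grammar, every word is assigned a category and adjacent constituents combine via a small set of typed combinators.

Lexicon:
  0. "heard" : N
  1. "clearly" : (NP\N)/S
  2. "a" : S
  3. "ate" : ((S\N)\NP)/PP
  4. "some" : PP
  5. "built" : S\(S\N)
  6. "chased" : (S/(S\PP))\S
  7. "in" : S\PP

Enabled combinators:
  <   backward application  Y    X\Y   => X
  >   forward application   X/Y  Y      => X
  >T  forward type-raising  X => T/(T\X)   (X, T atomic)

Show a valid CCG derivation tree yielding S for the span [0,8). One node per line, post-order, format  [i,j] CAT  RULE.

[0,1] N  lex  "heard"
[0,1] NP/(NP\N)  >T
[1,2] (NP\N)/S  lex  "clearly"
[2,3] S  lex  "a"
[1,3] NP\N  >  k=2
[0,3] NP  >  k=1
[3,4] ((S\N)\NP)/PP  lex  "ate"
[4,5] PP  lex  "some"
[3,5] (S\N)\NP  >  k=4
[0,5] S\N  <  k=3
[5,6] S\(S\N)  lex  "built"
[0,6] S  <  k=5
[6,7] (S/(S\PP))\S  lex  "chased"
[0,7] S/(S\PP)  <  k=6
[7,8] S\PP  lex  "in"
[0,8] S  >  k=7

[0,8] S   >
  [0,7] S/(S\PP)   <
    [0,6] S   <
      [0,5] S\N   <
        [0,3] NP   >
          [0,1] NP/(NP\N)   >T
            [0,1] "heard" : N
          [1,3] NP\N   >
            [1,2] "clearly" : (NP\N)/S
            [2,3] "a" : S
        [3,5] (S\N)\NP   >
          [3,4] "ate" : ((S\N)\NP)/PP
          [4,5] "some" : PP
      [5,6] "built" : S\(S\N)
    [6,7] "chased" : (S/(S\PP))\S
  [7,8] "in" : S\PP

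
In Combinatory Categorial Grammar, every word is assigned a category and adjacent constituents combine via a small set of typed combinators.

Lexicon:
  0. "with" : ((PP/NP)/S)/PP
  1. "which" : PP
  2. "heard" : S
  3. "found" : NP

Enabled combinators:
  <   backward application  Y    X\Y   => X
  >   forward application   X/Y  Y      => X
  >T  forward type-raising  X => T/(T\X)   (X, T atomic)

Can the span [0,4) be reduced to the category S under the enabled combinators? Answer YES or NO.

((PP/NP)/S)/PP PP S NP
CKY chart[0,4] = {N/(N\PP), NP/(NP\PP), PP, PP/(PP\PP), S/(S\PP)}; S ∉ chart

NO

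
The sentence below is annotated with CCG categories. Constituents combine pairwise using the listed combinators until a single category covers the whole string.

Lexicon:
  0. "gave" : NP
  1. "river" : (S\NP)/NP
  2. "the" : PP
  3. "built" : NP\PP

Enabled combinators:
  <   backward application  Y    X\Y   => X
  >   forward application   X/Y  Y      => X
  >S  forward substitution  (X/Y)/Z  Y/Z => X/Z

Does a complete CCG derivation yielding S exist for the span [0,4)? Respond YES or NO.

YES

[0,4] S   <
  [0,1] "gave" : NP
  [1,4] S\NP   >
    [1,2] "river" : (S\NP)/NP
    [2,4] NP   <
      [2,3] "the" : PP
      [3,4] "built" : NP\PP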